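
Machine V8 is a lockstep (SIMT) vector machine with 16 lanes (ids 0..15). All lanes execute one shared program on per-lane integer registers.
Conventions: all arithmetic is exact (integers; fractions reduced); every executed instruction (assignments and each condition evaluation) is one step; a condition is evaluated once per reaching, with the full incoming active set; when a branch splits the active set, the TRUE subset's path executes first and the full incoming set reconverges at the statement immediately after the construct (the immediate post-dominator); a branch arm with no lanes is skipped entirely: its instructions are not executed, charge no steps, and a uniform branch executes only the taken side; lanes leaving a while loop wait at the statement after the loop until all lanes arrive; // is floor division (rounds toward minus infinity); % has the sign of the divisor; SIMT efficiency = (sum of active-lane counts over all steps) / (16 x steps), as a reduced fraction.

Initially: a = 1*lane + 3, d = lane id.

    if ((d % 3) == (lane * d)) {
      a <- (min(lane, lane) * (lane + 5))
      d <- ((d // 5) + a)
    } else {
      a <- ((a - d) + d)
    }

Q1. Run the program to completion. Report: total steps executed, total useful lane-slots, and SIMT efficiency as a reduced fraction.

Answer: 4 steps, 34 useful, 17/32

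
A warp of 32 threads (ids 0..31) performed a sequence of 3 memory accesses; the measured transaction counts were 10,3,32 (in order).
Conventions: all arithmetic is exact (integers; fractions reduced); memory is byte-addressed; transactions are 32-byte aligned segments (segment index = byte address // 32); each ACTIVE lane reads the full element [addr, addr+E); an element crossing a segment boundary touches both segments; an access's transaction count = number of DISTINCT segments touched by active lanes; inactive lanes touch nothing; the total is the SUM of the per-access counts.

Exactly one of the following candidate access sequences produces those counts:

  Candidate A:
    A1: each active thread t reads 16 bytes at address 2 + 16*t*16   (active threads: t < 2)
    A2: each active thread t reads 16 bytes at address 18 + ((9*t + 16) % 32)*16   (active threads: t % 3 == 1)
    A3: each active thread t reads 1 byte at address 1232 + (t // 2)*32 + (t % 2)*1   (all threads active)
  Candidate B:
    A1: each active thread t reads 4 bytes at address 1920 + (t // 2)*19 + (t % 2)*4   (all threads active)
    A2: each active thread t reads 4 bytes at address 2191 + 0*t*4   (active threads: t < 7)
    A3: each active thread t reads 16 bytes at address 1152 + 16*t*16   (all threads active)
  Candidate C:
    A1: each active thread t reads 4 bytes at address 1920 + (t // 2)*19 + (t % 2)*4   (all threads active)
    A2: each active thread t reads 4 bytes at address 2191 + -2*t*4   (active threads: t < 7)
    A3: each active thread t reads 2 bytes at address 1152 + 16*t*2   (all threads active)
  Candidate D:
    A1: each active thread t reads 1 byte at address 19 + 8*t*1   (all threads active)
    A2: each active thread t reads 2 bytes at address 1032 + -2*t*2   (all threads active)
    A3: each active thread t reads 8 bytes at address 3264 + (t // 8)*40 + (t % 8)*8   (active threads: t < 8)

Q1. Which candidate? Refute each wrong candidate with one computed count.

A: A1 gives 2 transactions, not 10
B: A2 gives 1 transaction, not 3
D: A1 gives 9 transactions, not 10
C: all counts match (10,3,32)

Answer: C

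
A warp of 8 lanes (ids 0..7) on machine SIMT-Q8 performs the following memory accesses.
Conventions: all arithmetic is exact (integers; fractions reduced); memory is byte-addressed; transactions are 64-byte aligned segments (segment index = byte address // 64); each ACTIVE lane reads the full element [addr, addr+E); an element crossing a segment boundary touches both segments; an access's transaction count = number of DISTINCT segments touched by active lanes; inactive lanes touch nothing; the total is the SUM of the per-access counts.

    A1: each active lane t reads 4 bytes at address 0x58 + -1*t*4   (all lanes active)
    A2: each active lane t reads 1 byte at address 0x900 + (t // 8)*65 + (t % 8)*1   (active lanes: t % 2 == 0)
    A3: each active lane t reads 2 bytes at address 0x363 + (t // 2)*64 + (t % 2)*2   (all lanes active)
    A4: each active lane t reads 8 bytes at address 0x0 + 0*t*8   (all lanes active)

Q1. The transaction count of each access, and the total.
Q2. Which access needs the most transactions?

A1: 2 transactions
A2: 1 transaction
A3: 4 transactions
A4: 1 transaction

Answer: 2,1,4,1; total 8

Answer: A3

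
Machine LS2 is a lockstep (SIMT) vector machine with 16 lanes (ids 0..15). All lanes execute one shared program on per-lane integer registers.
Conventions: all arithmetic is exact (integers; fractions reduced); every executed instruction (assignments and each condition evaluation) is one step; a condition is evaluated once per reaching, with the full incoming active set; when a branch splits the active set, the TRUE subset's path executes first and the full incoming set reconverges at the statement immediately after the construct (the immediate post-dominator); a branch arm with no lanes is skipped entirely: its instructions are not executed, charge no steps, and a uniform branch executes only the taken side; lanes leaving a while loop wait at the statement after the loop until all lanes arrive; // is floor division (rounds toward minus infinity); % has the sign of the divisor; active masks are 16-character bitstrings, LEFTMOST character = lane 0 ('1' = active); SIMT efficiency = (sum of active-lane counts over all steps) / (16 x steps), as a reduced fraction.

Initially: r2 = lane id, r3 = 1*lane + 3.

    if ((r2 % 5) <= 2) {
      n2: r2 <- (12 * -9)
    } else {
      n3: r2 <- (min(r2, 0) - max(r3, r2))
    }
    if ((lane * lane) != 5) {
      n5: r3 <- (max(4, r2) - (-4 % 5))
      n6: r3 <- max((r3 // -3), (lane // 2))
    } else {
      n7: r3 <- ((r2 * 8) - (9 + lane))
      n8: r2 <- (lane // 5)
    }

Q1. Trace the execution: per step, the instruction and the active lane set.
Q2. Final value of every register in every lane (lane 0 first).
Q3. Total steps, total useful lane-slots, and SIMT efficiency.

step 0: eval ((r2 % 5) <= 2)         1111111111111111
step 1: r2 <- (12 * -9)              1110011100111001
step 2: r2 <- (min(r2, 0) - max(r3, r2)) 0001100011000110
step 3: eval ((lane * lane) != 5)    1111111111111111
step 4: r3 <- (max(4, r2) - (-4 % 5)) 1111111111111111
step 5: r3 <- max((r3 // -3), (lane // 2)) 1111111111111111

Answer: 6 steps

r2: -108,-108,-108,-6,-7,-108,-108,-108,-11,-12,-108,-108,-108,-16,-17,-108
r3: 0,0,1,1,2,2,3,3,4,4,5,5,6,6,7,7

steps = 6; useful = 80; efficiency = 80/96 = 5/6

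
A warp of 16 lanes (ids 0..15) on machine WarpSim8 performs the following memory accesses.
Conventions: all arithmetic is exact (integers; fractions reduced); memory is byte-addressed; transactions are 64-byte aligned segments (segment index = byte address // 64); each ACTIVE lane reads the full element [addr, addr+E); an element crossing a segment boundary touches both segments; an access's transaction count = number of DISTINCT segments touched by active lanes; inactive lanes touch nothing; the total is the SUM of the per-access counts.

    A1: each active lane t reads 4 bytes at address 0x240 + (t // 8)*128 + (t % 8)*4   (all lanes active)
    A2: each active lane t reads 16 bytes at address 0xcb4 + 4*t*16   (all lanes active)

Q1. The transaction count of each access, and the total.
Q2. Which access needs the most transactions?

A1: 2 transactions
A2: 17 transactions

Answer: 2,17; total 19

Answer: A2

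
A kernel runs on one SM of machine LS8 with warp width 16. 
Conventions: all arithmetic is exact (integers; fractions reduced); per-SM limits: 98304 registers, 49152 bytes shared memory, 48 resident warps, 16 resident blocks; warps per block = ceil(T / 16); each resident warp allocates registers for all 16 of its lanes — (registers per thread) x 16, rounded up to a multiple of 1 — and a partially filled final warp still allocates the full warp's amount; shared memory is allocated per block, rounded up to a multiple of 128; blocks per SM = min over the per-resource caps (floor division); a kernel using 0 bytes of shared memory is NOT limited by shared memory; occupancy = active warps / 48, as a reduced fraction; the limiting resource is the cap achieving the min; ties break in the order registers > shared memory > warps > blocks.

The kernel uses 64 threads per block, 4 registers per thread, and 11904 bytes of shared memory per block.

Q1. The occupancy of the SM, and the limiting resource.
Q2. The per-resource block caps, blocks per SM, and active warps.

Answer: occupancy 1/3, limited by shared memory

registers: 384 blocks
shared memory: 4 blocks
warps: 12 blocks
blocks: 16 blocks

Answer: 4 blocks, 16 active warps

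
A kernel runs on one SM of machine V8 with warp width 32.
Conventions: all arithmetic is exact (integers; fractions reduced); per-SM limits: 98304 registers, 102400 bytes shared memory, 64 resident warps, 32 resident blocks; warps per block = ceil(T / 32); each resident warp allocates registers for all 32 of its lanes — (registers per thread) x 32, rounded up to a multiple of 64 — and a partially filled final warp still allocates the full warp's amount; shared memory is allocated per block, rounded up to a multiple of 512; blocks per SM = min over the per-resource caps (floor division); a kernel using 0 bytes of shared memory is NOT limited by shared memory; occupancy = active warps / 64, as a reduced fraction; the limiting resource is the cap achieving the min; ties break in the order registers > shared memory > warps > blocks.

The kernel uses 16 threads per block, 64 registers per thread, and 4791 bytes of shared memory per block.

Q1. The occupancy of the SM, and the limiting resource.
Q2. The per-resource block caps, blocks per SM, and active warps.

Answer: occupancy 5/16, limited by shared memory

registers: 48 blocks
shared memory: 20 blocks
warps: 64 blocks
blocks: 32 blocks

Answer: 20 blocks, 20 active warps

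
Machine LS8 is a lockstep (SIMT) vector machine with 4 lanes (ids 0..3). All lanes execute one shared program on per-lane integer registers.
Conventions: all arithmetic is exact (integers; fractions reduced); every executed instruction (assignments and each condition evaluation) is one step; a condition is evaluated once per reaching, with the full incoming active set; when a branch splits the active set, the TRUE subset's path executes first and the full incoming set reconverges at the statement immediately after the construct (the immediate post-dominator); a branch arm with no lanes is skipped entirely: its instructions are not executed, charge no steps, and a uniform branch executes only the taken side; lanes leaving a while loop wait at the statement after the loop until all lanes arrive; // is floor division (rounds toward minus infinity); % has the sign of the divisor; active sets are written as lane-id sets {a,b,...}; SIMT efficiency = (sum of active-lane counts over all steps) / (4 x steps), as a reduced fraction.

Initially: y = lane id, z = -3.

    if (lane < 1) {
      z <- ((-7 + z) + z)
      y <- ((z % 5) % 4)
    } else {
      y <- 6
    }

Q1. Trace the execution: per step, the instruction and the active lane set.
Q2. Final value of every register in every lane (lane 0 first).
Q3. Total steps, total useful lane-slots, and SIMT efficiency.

step 0: eval (lane < 1)              {0,1,2,3}
step 1: z <- ((-7 + z) + z)          {0}
step 2: y <- ((z % 5) % 4)           {0}
step 3: y <- 6                       {1,2,3}

Answer: 4 steps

y: 2,6,6,6
z: -13,-3,-3,-3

steps = 4; useful = 9; efficiency = 9/16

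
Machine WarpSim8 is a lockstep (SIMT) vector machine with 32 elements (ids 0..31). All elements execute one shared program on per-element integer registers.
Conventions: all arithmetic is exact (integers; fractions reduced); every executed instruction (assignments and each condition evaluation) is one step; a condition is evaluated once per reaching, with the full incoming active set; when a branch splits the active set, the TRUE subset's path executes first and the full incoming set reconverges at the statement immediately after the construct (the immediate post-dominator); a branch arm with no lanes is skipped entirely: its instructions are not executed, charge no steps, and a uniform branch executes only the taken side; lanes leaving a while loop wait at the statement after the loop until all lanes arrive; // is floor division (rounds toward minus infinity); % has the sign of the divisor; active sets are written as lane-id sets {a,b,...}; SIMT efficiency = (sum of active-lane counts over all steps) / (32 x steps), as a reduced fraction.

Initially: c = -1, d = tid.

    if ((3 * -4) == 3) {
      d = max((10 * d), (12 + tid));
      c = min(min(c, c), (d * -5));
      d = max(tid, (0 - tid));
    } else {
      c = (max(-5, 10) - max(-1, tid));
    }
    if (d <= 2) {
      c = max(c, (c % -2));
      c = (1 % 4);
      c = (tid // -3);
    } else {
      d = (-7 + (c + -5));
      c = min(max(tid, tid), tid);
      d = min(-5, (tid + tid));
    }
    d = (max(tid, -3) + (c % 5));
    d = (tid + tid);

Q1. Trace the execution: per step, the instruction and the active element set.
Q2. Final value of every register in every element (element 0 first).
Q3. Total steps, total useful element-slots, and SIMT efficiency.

step 0: eval ((3 * -4) == 3)         {0,1,2,3,4,5,6,7,8,9,10,11,12,13,14,15,16,17,18,19,20,21,22,23,24,25,26,27,28,29,30,31}
step 1: c <- (max(-5, 10) - max(-1, tid)) {0,1,2,3,4,5,6,7,8,9,10,11,12,13,14,15,16,17,18,19,20,21,22,23,24,25,26,27,28,29,30,31}
step 2: eval (d <= 2)                {0,1,2,3,4,5,6,7,8,9,10,11,12,13,14,15,16,17,18,19,20,21,22,23,24,25,26,27,28,29,30,31}
step 3: c <- max(c, (c % -2))        {0,1,2}
step 4: c <- (1 % 4)                 {0,1,2}
step 5: c <- (tid // -3)             {0,1,2}
step 6: d <- (-7 + (c + -5))         {3,4,5,6,7,8,9,10,11,12,13,14,15,16,17,18,19,20,21,22,23,24,25,26,27,28,29,30,31}
step 7: c <- min(max(tid, tid), tid) {3,4,5,6,7,8,9,10,11,12,13,14,15,16,17,18,19,20,21,22,23,24,25,26,27,28,29,30,31}
step 8: d <- min(-5, (tid + tid))    {3,4,5,6,7,8,9,10,11,12,13,14,15,16,17,18,19,20,21,22,23,24,25,26,27,28,29,30,31}
step 9: d <- (max(tid, -3) + (c % 5)) {0,1,2,3,4,5,6,7,8,9,10,11,12,13,14,15,16,17,18,19,20,21,22,23,24,25,26,27,28,29,30,31}
step 10: d <- (tid + tid)             {0,1,2,3,4,5,6,7,8,9,10,11,12,13,14,15,16,17,18,19,20,21,22,23,24,25,26,27,28,29,30,31}

Answer: 11 steps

c: 0,-1,-1,3,4,5,6,7,8,9,10,11,12,13,14,15,16,17,18,19,20,21,22,23,24,25,26,27,28,29,30,31
d: 0,2,4,6,8,10,12,14,16,18,20,22,24,26,28,30,32,34,36,38,40,42,44,46,48,50,52,54,56,58,60,62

steps = 11; useful = 256; efficiency = 256/352 = 8/11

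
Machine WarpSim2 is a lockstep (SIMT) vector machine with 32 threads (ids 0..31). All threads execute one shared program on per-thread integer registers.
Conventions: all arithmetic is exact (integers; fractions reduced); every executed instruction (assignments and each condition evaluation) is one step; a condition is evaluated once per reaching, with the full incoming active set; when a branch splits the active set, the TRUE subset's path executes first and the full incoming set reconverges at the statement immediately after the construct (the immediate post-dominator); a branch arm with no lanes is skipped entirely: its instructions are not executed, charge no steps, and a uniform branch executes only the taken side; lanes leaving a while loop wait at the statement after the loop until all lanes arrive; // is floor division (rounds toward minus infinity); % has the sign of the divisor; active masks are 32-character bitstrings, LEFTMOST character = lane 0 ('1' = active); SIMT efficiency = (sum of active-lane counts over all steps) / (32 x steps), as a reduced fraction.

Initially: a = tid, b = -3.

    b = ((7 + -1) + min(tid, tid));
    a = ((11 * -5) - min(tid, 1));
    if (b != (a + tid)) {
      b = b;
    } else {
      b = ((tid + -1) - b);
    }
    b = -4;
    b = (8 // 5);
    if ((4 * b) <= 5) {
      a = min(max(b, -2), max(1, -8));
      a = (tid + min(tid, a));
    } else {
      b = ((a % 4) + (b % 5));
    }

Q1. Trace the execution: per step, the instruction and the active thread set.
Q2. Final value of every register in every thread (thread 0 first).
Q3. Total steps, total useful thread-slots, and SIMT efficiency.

step 0: b <- ((7 + -1) + min(tid, tid)) 11111111111111111111111111111111
step 1: a <- ((11 * -5) - min(tid, 1)) 11111111111111111111111111111111
step 2: eval (b != (a + tid))        11111111111111111111111111111111
step 3: b <- b                       11111111111111111111111111111111
step 4: b <- -4                      11111111111111111111111111111111
step 5: b <- (8 // 5)                11111111111111111111111111111111
step 6: eval ((4 * b) <= 5)          11111111111111111111111111111111
step 7: a <- min(max(b, -2), max(1, -8)) 11111111111111111111111111111111
step 8: a <- (tid + min(tid, a))     11111111111111111111111111111111

Answer: 9 steps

a: 0,2,3,4,5,6,7,8,9,10,11,12,13,14,15,16,17,18,19,20,21,22,23,24,25,26,27,28,29,30,31,32
b: 1,1,1,1,1,1,1,1,1,1,1,1,1,1,1,1,1,1,1,1,1,1,1,1,1,1,1,1,1,1,1,1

steps = 9; useful = 288; efficiency = 288/288 = 1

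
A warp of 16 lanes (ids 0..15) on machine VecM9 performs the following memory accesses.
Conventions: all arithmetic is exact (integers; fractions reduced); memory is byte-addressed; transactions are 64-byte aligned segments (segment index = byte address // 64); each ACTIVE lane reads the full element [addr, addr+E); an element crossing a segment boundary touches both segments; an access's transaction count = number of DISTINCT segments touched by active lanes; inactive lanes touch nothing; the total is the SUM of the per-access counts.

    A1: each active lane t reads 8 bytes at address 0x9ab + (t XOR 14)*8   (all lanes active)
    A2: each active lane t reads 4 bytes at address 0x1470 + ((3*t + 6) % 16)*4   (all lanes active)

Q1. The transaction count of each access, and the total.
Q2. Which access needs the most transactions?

A1: 3 transactions
A2: 2 transactions

Answer: 3,2; total 5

Answer: A1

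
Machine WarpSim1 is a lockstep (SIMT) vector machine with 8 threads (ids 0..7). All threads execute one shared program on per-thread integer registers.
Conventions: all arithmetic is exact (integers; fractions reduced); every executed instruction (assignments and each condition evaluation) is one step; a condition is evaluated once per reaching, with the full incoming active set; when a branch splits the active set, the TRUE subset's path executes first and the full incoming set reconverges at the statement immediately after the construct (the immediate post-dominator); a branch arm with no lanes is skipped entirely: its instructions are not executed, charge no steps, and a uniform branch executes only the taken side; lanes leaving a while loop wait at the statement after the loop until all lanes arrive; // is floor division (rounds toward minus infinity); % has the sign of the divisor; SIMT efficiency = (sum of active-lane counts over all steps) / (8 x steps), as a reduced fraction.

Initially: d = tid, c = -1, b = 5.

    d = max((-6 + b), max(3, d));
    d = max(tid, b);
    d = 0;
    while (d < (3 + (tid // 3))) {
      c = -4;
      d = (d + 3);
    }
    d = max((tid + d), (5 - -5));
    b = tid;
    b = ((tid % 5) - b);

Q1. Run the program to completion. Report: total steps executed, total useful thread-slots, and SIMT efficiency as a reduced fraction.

Answer: 13 steps, 95 useful, 95/104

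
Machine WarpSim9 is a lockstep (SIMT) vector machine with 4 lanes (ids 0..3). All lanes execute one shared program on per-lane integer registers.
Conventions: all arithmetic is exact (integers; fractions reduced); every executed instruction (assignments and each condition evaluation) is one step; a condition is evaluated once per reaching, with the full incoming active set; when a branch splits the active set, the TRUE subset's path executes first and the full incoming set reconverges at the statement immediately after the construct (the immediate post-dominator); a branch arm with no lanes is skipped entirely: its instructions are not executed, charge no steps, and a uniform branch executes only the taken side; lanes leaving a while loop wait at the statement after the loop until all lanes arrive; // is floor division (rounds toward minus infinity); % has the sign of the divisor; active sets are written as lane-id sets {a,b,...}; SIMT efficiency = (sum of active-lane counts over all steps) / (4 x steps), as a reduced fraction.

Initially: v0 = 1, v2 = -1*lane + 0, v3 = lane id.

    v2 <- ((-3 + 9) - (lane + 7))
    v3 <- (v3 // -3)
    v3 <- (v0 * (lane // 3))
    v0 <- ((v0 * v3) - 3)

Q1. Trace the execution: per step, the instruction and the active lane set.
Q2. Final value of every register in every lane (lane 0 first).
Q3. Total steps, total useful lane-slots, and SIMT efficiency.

step 0: v2 <- ((-3 + 9) - (lane + 7)) {0,1,2,3}
step 1: v3 <- (v3 // -3)             {0,1,2,3}
step 2: v3 <- (v0 * (lane // 3))     {0,1,2,3}
step 3: v0 <- ((v0 * v3) - 3)        {0,1,2,3}

Answer: 4 steps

v0: -3,-3,-3,-2
v2: -1,-2,-3,-4
v3: 0,0,0,1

steps = 4; useful = 16; efficiency = 16/16 = 1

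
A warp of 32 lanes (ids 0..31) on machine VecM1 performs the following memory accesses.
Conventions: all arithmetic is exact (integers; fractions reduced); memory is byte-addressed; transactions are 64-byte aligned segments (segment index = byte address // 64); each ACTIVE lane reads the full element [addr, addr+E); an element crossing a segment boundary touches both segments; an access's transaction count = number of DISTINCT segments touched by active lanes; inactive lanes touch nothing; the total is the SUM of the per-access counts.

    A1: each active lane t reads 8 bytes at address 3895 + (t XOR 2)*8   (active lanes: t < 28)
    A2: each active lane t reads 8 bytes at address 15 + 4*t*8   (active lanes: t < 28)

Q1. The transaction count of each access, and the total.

A1: 5 transactions
A2: 14 transactions

Answer: 5,14; total 19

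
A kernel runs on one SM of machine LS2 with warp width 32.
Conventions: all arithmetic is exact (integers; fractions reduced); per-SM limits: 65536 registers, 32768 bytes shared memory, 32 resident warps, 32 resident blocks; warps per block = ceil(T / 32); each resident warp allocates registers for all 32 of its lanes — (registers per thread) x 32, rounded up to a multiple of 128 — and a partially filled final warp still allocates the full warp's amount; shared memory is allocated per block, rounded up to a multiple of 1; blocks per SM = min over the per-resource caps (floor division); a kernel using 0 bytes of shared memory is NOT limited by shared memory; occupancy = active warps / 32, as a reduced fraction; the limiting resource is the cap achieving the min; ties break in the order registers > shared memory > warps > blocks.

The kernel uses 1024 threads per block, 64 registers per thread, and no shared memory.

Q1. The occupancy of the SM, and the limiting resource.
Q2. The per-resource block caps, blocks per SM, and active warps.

Answer: occupancy 1, limited by registers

registers: 1 block
shared memory: no limit (kernel uses none)
warps: 1 block
blocks: 32 blocks

Answer: 1 block, 32 active warps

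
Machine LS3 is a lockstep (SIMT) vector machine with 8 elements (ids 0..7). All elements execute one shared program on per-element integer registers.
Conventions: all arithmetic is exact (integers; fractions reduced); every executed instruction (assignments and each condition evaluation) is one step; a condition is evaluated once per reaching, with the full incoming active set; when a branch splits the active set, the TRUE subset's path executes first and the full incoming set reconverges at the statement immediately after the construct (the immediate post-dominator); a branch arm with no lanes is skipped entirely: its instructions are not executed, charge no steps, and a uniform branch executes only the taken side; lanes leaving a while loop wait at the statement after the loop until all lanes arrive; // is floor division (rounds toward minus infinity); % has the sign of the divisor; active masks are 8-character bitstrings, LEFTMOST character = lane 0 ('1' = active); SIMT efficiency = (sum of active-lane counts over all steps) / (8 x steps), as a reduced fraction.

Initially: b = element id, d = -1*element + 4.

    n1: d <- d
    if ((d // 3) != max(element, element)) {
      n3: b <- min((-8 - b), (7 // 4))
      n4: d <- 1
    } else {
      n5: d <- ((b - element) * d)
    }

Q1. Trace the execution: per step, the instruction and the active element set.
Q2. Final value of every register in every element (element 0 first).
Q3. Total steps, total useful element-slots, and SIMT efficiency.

step 0: d <- d                       11111111
step 1: eval ((d // 3) != max(element, element)) 11111111
step 2: b <- min((-8 - b), (7 // 4)) 10111111
step 3: d <- 1                       10111111
step 4: d <- ((b - element) * d)     01000000

Answer: 5 steps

b: -8,1,-10,-11,-12,-13,-14,-15
d: 1,0,1,1,1,1,1,1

steps = 5; useful = 31; efficiency = 31/40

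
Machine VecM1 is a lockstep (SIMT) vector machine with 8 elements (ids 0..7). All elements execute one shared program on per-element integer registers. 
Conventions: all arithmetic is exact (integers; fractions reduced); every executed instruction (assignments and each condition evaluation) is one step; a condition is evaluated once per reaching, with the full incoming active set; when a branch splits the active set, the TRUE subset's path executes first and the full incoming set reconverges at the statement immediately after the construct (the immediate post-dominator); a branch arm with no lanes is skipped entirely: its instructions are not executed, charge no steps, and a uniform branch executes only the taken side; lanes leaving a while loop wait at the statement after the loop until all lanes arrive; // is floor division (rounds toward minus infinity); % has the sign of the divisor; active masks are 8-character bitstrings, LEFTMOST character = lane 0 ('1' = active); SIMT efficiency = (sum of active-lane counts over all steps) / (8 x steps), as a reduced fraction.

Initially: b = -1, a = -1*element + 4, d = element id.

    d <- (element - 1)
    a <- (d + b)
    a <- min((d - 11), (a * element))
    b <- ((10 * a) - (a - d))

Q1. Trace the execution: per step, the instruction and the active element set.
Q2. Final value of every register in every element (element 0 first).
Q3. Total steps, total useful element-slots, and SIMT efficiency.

step 0: d <- (element - 1)           11111111
step 1: a <- (d + b)                 11111111
step 2: a <- min((d - 11), (a * element)) 11111111
step 3: b <- ((10 * a) - (a - d))    11111111

Answer: 4 steps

b: -109,-99,-89,-79,-69,-59,-49,-39
a: -12,-11,-10,-9,-8,-7,-6,-5
d: -1,0,1,2,3,4,5,6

steps = 4; useful = 32; efficiency = 32/32 = 1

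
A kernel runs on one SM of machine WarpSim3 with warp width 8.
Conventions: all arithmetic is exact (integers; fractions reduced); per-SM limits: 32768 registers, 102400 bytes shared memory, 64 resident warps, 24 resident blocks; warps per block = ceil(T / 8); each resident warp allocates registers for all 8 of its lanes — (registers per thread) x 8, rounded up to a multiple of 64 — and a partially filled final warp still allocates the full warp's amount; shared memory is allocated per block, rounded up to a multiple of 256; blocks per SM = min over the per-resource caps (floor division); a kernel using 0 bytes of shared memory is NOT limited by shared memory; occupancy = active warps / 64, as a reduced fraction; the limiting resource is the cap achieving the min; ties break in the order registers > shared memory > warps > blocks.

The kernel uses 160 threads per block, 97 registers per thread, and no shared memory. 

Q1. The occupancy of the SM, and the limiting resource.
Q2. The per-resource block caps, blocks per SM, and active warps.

Answer: occupancy 5/16, limited by registers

registers: 1 block
shared memory: no limit (kernel uses none)
warps: 3 blocks
blocks: 24 blocks

Answer: 1 block, 20 active warps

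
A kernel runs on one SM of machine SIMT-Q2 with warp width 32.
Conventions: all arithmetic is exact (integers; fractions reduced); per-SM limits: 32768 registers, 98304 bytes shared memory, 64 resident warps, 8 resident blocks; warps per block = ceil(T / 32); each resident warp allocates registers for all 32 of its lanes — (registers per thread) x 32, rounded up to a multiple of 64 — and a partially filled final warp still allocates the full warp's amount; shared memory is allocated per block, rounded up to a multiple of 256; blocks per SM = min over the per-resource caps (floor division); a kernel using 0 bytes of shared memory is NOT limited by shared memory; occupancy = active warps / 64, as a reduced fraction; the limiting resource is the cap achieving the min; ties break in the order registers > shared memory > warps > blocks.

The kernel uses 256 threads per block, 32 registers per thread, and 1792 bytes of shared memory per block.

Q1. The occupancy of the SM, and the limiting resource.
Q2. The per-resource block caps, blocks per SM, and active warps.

Answer: occupancy 1/2, limited by registers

registers: 4 blocks
shared memory: 54 blocks
warps: 8 blocks
blocks: 8 blocks

Answer: 4 blocks, 32 active warps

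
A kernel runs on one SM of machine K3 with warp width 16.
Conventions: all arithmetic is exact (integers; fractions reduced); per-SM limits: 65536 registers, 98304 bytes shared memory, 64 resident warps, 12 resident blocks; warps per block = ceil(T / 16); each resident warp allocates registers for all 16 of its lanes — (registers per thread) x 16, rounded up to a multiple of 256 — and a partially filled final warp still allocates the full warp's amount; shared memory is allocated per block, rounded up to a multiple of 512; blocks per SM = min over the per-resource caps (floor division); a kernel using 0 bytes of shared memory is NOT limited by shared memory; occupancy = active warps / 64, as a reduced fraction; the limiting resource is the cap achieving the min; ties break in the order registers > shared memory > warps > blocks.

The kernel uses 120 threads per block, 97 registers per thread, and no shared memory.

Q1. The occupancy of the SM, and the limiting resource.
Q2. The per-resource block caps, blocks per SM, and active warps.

Answer: occupancy 1/2, limited by registers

registers: 4 blocks
shared memory: no limit (kernel uses none)
warps: 8 blocks
blocks: 12 blocks

Answer: 4 blocks, 32 active warps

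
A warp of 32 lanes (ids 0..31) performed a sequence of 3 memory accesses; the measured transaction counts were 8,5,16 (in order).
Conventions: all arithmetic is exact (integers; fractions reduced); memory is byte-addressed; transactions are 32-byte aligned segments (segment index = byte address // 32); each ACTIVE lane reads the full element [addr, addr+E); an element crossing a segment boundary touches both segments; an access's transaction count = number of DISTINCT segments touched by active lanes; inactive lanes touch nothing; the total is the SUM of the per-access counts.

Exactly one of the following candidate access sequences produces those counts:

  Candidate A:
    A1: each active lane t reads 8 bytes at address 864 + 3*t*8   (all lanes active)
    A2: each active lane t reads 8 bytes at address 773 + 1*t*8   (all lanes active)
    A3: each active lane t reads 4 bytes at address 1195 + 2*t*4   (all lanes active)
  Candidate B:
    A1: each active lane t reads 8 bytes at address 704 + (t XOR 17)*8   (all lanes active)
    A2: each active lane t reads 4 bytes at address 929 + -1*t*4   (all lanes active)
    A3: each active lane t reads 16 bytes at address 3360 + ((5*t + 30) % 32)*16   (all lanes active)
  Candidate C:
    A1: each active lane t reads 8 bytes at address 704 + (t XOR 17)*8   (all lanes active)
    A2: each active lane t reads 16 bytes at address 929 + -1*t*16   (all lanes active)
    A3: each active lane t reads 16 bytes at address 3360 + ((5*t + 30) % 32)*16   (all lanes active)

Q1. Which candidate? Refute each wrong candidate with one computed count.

A: A1 gives 24 transactions, not 8
C: A2 gives 17 transactions, not 5
B: all counts match (8,5,16)

Answer: B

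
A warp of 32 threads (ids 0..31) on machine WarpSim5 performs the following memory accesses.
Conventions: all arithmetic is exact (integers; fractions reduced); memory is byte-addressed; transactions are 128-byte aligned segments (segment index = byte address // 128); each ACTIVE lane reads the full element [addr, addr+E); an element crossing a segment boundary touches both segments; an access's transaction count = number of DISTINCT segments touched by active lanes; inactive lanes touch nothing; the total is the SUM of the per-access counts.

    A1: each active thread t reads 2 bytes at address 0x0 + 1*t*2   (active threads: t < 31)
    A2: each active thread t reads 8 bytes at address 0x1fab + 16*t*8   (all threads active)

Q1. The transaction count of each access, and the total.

A1: 1 transaction
A2: 32 transactions

Answer: 1,32; total 33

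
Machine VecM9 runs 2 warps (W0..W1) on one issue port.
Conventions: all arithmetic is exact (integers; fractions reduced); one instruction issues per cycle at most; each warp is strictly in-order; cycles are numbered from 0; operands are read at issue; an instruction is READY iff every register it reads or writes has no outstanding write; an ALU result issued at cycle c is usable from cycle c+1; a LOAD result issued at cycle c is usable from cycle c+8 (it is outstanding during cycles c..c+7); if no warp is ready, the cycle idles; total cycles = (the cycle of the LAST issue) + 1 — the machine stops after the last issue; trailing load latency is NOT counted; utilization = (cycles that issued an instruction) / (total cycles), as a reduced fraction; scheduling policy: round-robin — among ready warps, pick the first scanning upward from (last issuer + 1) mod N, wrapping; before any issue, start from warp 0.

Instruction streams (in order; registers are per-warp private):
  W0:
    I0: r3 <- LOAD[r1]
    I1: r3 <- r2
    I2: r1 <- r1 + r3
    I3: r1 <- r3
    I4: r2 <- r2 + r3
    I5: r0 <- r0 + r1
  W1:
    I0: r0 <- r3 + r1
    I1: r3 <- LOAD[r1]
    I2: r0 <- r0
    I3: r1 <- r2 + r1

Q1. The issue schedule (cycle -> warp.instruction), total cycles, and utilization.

cycle 0: W0.I0
cycle 1: W1.I0
cycle 2: W1.I1
cycle 3: W1.I2
cycle 4: W1.I3
cycle 5: idle
cycle 6: idle
cycle 7: idle
cycle 8: W0.I1
cycle 9: W0.I2
cycle 10: W0.I3
cycle 11: W0.I4
cycle 12: W0.I5

Answer: 13 cycles, utilization 10/13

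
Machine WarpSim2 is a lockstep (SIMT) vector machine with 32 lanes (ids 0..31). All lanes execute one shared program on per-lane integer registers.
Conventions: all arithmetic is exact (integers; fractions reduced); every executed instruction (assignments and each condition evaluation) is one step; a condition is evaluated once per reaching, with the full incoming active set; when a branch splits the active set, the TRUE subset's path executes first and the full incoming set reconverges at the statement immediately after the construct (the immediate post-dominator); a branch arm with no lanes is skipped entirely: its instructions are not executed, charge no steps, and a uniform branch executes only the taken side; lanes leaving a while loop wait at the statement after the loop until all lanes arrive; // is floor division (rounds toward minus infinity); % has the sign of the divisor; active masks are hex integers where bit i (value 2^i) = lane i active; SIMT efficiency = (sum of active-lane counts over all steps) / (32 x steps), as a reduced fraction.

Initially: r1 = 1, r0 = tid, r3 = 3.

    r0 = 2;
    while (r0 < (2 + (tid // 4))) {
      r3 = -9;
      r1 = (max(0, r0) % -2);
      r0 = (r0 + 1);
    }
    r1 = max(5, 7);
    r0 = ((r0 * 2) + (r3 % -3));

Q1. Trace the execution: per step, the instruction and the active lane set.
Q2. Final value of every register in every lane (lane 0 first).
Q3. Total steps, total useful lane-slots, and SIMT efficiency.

step 0: r0 <- 2                      0xffffffff
step 1: eval (r0 < (2 + (tid // 4))) 0xffffffff
step 2: r3 <- -9                     0xfffffff0
step 3: r1 <- (max(0, r0) % -2)      0xfffffff0
step 4: r0 <- (r0 + 1)               0xfffffff0
step 5: eval (r0 < (2 + (tid // 4))) 0xfffffff0
step 6: r3 <- -9                     0xffffff00
step 7: r1 <- (max(0, r0) % -2)      0xffffff00
step 8: r0 <- (r0 + 1)               0xffffff00
step 9: eval (r0 < (2 + (tid // 4))) 0xffffff00
step 10: r3 <- -9                     0xfffff000
step 11: r1 <- (max(0, r0) % -2)      0xfffff000
step 12: r0 <- (r0 + 1)               0xfffff000
step 13: eval (r0 < (2 + (tid // 4))) 0xfffff000
step 14: r3 <- -9                     0xffff0000
step 15: r1 <- (max(0, r0) % -2)      0xffff0000
step 16: r0 <- (r0 + 1)               0xffff0000
step 17: eval (r0 < (2 + (tid // 4))) 0xffff0000
step 18: r3 <- -9                     0xfff00000
step 19: r1 <- (max(0, r0) % -2)      0xfff00000
step 20: r0 <- (r0 + 1)               0xfff00000
step 21: eval (r0 < (2 + (tid // 4))) 0xfff00000
step 22: r3 <- -9                     0xff000000
step 23: r1 <- (max(0, r0) % -2)      0xff000000
step 24: r0 <- (r0 + 1)               0xff000000
step 25: eval (r0 < (2 + (tid // 4))) 0xff000000
step 26: r3 <- -9                     0xf0000000
step 27: r1 <- (max(0, r0) % -2)      0xf0000000
step 28: r0 <- (r0 + 1)               0xf0000000
step 29: eval (r0 < (2 + (tid // 4))) 0xf0000000
step 30: r1 <- max(5, 7)              0xffffffff
step 31: r0 <- ((r0 * 2) + (r3 % -3)) 0xffffffff

Answer: 32 steps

r1: 7,7,7,7,7,7,7,7,7,7,7,7,7,7,7,7,7,7,7,7,7,7,7,7,7,7,7,7,7,7,7,7
r0: 4,4,4,4,6,6,6,6,8,8,8,8,10,10,10,10,12,12,12,12,14,14,14,14,16,16,16,16,18,18,18,18
r3: 3,3,3,3,-9,-9,-9,-9,-9,-9,-9,-9,-9,-9,-9,-9,-9,-9,-9,-9,-9,-9,-9,-9,-9,-9,-9,-9,-9,-9,-9,-9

steps = 32; useful = 576; efficiency = 576/1024 = 9/16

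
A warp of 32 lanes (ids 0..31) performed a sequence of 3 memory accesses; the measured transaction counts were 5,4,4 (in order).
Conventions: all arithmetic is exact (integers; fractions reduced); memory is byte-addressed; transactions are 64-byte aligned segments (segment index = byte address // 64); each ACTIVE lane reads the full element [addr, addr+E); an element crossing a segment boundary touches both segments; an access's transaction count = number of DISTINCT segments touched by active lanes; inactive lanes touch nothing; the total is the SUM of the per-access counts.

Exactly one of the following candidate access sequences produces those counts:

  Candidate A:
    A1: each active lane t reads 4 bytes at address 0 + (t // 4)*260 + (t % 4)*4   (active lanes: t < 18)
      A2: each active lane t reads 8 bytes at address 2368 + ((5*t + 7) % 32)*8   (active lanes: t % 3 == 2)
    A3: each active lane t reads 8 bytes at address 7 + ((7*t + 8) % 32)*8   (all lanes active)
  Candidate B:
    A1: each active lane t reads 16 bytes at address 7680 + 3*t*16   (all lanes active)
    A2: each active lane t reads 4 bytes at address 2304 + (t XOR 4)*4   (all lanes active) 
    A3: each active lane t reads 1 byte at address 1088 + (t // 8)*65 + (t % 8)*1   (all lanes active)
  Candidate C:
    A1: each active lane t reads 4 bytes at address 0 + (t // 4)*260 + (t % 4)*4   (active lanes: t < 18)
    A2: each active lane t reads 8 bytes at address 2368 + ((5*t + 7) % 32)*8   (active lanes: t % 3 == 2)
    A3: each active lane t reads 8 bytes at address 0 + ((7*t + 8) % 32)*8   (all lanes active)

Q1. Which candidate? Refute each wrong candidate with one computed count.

A: A3 gives 5 transactions, not 4
B: A1 gives 24 transactions, not 5
C: all counts match (5,4,4)

Answer: C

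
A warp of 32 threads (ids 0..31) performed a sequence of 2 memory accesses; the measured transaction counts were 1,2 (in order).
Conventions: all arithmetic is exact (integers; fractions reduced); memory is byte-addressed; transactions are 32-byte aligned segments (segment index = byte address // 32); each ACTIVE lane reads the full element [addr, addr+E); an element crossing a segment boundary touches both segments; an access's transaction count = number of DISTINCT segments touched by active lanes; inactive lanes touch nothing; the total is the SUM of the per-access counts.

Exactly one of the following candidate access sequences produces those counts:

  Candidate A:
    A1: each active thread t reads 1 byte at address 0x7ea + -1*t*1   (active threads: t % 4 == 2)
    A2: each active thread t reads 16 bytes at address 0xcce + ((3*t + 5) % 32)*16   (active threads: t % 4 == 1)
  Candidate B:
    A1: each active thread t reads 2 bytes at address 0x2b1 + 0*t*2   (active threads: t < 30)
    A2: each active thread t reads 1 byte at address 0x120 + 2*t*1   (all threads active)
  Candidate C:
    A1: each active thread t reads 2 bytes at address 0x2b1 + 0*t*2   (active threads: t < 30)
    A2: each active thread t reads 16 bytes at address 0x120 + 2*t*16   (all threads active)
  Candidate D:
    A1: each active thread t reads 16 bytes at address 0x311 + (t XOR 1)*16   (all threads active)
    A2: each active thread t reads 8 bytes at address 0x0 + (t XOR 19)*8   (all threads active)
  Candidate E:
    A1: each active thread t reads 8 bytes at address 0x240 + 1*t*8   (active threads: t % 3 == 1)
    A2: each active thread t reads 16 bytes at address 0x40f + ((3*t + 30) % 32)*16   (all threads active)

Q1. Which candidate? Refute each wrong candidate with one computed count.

A: A1 gives 2 transactions, not 1
C: A2 gives 32 transactions, not 2
D: A1 gives 17 transactions, not 1
E: A1 gives 8 transactions, not 1
B: all counts match (1,2)

Answer: B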